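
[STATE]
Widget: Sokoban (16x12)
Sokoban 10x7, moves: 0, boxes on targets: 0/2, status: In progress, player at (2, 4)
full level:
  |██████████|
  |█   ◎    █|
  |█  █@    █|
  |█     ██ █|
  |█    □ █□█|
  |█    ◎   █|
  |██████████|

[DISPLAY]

██████████      
█   ◎    █      
█  █@    █      
█     ██ █      
█    □ █□█      
█    ◎   █      
██████████      
Moves: 0  0/2   
                
                
                
                


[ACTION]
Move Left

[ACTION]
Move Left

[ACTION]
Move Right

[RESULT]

██████████      
█   ◎    █      
█  █ @   █      
█     ██ █      
█    □ █□█      
█    ◎   █      
██████████      
Moves: 1  0/2   
                
                
                
                


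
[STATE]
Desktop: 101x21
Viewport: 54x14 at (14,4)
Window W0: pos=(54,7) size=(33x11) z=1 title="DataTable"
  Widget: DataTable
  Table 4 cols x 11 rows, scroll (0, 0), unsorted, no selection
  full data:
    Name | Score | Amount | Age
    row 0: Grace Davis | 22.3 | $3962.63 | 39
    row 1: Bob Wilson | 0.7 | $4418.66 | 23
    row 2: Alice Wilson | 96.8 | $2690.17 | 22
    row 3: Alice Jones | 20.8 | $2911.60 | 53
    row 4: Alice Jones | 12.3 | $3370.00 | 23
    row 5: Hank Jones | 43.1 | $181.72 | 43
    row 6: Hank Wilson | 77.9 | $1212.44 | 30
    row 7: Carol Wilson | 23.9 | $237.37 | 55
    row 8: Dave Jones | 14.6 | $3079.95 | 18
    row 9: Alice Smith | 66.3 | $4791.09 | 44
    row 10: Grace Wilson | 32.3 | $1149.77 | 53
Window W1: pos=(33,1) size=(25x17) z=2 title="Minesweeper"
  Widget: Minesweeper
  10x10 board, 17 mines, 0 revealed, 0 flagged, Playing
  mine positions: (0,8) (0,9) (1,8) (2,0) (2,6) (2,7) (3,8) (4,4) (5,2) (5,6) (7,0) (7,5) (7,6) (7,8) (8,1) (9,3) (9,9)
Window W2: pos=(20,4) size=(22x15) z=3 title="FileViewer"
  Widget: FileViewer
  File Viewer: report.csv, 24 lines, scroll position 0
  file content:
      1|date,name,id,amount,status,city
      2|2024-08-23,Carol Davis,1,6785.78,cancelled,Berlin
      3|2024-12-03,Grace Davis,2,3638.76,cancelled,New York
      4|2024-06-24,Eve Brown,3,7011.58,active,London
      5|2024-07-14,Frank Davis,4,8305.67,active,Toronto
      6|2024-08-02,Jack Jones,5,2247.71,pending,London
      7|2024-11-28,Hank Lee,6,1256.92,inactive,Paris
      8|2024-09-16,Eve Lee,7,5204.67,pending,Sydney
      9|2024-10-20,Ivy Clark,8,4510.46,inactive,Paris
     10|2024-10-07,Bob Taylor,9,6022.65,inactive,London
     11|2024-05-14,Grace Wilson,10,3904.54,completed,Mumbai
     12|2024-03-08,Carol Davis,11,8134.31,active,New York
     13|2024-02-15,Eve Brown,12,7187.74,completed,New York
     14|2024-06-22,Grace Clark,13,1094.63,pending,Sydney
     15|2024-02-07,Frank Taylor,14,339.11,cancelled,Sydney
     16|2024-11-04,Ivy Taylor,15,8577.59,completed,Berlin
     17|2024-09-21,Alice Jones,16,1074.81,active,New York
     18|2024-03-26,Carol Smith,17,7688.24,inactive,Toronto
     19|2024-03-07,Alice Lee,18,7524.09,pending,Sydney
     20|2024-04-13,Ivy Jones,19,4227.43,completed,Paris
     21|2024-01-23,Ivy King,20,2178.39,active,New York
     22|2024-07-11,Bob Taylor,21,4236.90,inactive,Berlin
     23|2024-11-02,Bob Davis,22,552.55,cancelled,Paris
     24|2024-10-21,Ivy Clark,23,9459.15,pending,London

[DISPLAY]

      ┏━━━━━━━━━━━━━━━━━━━━┓■■             ┃          
      ┃ FileViewer         ┃■■             ┃          
      ┠────────────────────┨■■             ┃          
      ┃date,name,id,amount▲┃■■             ┃━━━━━━━━━━
      ┃2024-08-23,Carol Da█┃■■             ┃taTable   
      ┃2024-12-03,Grace Da░┃■■             ┃──────────
      ┃2024-06-24,Eve Brow░┃■■             ┃e        │
      ┃2024-07-14,Frank Da░┃■■             ┃─────────┼
      ┃2024-08-02,Jack Jon░┃■■             ┃ce Davis │
      ┃2024-11-28,Hank Lee░┃■■             ┃ Wilson  │
      ┃2024-09-16,Eve Lee,░┃               ┃ce Wilson│
      ┃2024-10-20,Ivy Clar░┃               ┃ce Jones │
      ┃2024-10-07,Bob Tayl░┃               ┃ce Jones │
      ┃2024-05-14,Grace Wi▼┃━━━━━━━━━━━━━━━┛━━━━━━━━━━


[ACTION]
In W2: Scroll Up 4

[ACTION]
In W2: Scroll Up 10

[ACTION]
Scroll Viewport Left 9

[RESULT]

               ┏━━━━━━━━━━━━━━━━━━━━┓■■             ┃ 
               ┃ FileViewer         ┃■■             ┃ 
               ┠────────────────────┨■■             ┃ 
               ┃date,name,id,amount▲┃■■             ┃━
               ┃2024-08-23,Carol Da█┃■■             ┃t
               ┃2024-12-03,Grace Da░┃■■             ┃─
               ┃2024-06-24,Eve Brow░┃■■             ┃e
               ┃2024-07-14,Frank Da░┃■■             ┃─
               ┃2024-08-02,Jack Jon░┃■■             ┃c
               ┃2024-11-28,Hank Lee░┃■■             ┃ 
               ┃2024-09-16,Eve Lee,░┃               ┃c
               ┃2024-10-20,Ivy Clar░┃               ┃c
               ┃2024-10-07,Bob Tayl░┃               ┃c
               ┃2024-05-14,Grace Wi▼┃━━━━━━━━━━━━━━━┛━


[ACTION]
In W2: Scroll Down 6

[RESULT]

               ┏━━━━━━━━━━━━━━━━━━━━┓■■             ┃ 
               ┃ FileViewer         ┃■■             ┃ 
               ┠────────────────────┨■■             ┃ 
               ┃2024-11-28,Hank Lee▲┃■■             ┃━
               ┃2024-09-16,Eve Lee,░┃■■             ┃t
               ┃2024-10-20,Ivy Clar░┃■■             ┃─
               ┃2024-10-07,Bob Tayl░┃■■             ┃e
               ┃2024-05-14,Grace Wi░┃■■             ┃─
               ┃2024-03-08,Carol Da█┃■■             ┃c
               ┃2024-02-15,Eve Brow░┃■■             ┃ 
               ┃2024-06-22,Grace Cl░┃               ┃c
               ┃2024-02-07,Frank Ta░┃               ┃c
               ┃2024-11-04,Ivy Tayl░┃               ┃c
               ┃2024-09-21,Alice Jo▼┃━━━━━━━━━━━━━━━┛━


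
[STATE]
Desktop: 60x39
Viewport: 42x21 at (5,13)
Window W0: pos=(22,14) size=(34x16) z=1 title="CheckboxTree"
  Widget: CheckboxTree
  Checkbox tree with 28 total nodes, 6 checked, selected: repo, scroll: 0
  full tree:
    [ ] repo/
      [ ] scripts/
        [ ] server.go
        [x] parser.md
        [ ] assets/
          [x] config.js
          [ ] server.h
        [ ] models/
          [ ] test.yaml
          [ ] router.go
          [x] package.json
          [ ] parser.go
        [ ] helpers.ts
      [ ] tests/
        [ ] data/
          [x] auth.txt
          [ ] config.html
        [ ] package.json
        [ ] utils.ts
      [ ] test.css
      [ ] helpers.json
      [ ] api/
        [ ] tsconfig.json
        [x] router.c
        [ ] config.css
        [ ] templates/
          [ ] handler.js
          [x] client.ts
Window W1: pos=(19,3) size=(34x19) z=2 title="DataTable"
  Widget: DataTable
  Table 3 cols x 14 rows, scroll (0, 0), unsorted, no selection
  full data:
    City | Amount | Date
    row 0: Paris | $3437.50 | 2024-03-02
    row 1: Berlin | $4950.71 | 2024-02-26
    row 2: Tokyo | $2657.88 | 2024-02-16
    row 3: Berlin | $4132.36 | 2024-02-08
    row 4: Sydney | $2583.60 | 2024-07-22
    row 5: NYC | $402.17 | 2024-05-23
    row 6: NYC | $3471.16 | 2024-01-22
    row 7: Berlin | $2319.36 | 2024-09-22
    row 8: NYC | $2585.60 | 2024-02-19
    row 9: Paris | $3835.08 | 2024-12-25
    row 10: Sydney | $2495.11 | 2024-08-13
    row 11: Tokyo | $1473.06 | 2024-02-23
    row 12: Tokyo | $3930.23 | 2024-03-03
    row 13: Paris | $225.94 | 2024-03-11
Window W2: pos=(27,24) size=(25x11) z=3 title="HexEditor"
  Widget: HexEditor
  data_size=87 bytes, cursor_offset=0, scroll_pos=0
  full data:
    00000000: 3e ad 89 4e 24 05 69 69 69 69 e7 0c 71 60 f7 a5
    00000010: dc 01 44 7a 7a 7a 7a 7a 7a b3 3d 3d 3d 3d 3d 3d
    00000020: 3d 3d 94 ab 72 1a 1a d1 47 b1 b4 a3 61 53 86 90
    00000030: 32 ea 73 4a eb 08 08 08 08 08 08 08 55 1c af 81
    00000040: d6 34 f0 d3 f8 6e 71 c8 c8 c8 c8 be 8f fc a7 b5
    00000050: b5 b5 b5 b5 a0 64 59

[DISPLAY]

              ┃NYC   │$402.17 │2024-05-23 
              ┃NYC   │$3471.16│2024-01-22 
              ┃Berlin│$2319.36│2024-09-22 
              ┃NYC   │$2585.60│2024-02-19 
              ┃Paris │$3835.08│2024-12-25 
              ┃Sydney│$2495.11│2024-08-13 
              ┃Tokyo │$1473.06│2024-02-23 
              ┃Tokyo │$3930.23│2024-03-03 
              ┗━━━━━━━━━━━━━━━━━━━━━━━━━━━
                 ┃       [x] config.js    
                 ┃       [ ] server.h     
                 ┃    ┏━━━━━━━━━━━━━━━━━━━
                 ┃    ┃ HexEditor         
                 ┃    ┠───────────────────
                 ┃    ┃00000000  3E ad 89 
                 ┃    ┃00000010  dc 01 44 
                 ┗━━━━┃00000020  3d 3d 94 
                      ┃00000030  32 ea 73 
                      ┃00000040  d6 34 f0 
                      ┃00000050  b5 b5 b5 
                      ┃                   


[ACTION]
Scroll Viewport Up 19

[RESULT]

                                          
                                          
                                          
              ┏━━━━━━━━━━━━━━━━━━━━━━━━━━━
              ┃ DataTable                 
              ┠───────────────────────────
              ┃City  │Amount  │Date       
              ┃──────┼────────┼────────── 
              ┃Paris │$3437.50│2024-03-02 
              ┃Berlin│$4950.71│2024-02-26 
              ┃Tokyo │$2657.88│2024-02-16 
              ┃Berlin│$4132.36│2024-02-08 
              ┃Sydney│$2583.60│2024-07-22 
              ┃NYC   │$402.17 │2024-05-23 
              ┃NYC   │$3471.16│2024-01-22 
              ┃Berlin│$2319.36│2024-09-22 
              ┃NYC   │$2585.60│2024-02-19 
              ┃Paris │$3835.08│2024-12-25 
              ┃Sydney│$2495.11│2024-08-13 
              ┃Tokyo │$1473.06│2024-02-23 
              ┃Tokyo │$3930.23│2024-03-03 


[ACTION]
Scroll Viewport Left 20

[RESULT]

                                          
                                          
                                          
                   ┏━━━━━━━━━━━━━━━━━━━━━━
                   ┃ DataTable            
                   ┠──────────────────────
                   ┃City  │Amount  │Date  
                   ┃──────┼────────┼──────
                   ┃Paris │$3437.50│2024-0
                   ┃Berlin│$4950.71│2024-0
                   ┃Tokyo │$2657.88│2024-0
                   ┃Berlin│$4132.36│2024-0
                   ┃Sydney│$2583.60│2024-0
                   ┃NYC   │$402.17 │2024-0
                   ┃NYC   │$3471.16│2024-0
                   ┃Berlin│$2319.36│2024-0
                   ┃NYC   │$2585.60│2024-0
                   ┃Paris │$3835.08│2024-1
                   ┃Sydney│$2495.11│2024-0
                   ┃Tokyo │$1473.06│2024-0
                   ┃Tokyo │$3930.23│2024-0


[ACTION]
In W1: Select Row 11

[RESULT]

                                          
                                          
                                          
                   ┏━━━━━━━━━━━━━━━━━━━━━━
                   ┃ DataTable            
                   ┠──────────────────────
                   ┃City  │Amount  │Date  
                   ┃──────┼────────┼──────
                   ┃Paris │$3437.50│2024-0
                   ┃Berlin│$4950.71│2024-0
                   ┃Tokyo │$2657.88│2024-0
                   ┃Berlin│$4132.36│2024-0
                   ┃Sydney│$2583.60│2024-0
                   ┃NYC   │$402.17 │2024-0
                   ┃NYC   │$3471.16│2024-0
                   ┃Berlin│$2319.36│2024-0
                   ┃NYC   │$2585.60│2024-0
                   ┃Paris │$3835.08│2024-1
                   ┃Sydney│$2495.11│2024-0
                   ┃>okyo │$1473.06│2024-0
                   ┃Tokyo │$3930.23│2024-0


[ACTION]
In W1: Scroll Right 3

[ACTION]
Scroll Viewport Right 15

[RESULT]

                                          
                                          
                                          
    ┏━━━━━━━━━━━━━━━━━━━━━━━━━━━━━━━━┓    
    ┃ DataTable                      ┃    
    ┠────────────────────────────────┨    
    ┃City  │Amount  │Date            ┃    
    ┃──────┼────────┼──────────      ┃    
    ┃Paris │$3437.50│2024-03-02      ┃    
    ┃Berlin│$4950.71│2024-02-26      ┃    
    ┃Tokyo │$2657.88│2024-02-16      ┃    
    ┃Berlin│$4132.36│2024-02-08      ┃    
    ┃Sydney│$2583.60│2024-07-22      ┃    
    ┃NYC   │$402.17 │2024-05-23      ┃    
    ┃NYC   │$3471.16│2024-01-22      ┃━━┓ 
    ┃Berlin│$2319.36│2024-09-22      ┃  ┃ 
    ┃NYC   │$2585.60│2024-02-19      ┃──┨ 
    ┃Paris │$3835.08│2024-12-25      ┃  ┃ 
    ┃Sydney│$2495.11│2024-08-13      ┃  ┃ 
    ┃>okyo │$1473.06│2024-02-23      ┃  ┃ 
    ┃Tokyo │$3930.23│2024-03-03      ┃  ┃ 


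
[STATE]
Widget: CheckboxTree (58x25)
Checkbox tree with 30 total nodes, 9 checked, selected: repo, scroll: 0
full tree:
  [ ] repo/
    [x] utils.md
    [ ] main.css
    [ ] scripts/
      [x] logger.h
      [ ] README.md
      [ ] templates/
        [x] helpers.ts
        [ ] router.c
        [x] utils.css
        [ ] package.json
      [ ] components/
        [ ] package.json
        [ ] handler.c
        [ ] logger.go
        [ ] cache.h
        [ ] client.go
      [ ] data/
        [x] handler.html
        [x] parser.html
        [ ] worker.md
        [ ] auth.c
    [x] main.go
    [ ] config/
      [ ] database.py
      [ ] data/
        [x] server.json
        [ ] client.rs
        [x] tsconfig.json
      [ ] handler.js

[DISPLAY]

>[-] repo/                                                
   [x] utils.md                                           
   [ ] main.css                                           
   [-] scripts/                                           
     [x] logger.h                                         
     [ ] README.md                                        
     [-] templates/                                       
       [x] helpers.ts                                     
       [ ] router.c                                       
       [x] utils.css                                      
       [ ] package.json                                   
     [ ] components/                                      
       [ ] package.json                                   
       [ ] handler.c                                      
       [ ] logger.go                                      
       [ ] cache.h                                        
       [ ] client.go                                      
     [-] data/                                            
       [x] handler.html                                   
       [x] parser.html                                    
       [ ] worker.md                                      
       [ ] auth.c                                         
   [x] main.go                                            
   [-] config/                                            
     [ ] database.py                                      


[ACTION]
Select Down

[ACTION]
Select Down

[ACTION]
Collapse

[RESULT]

 [-] repo/                                                
   [x] utils.md                                           
>  [ ] main.css                                           
   [-] scripts/                                           
     [x] logger.h                                         
     [ ] README.md                                        
     [-] templates/                                       
       [x] helpers.ts                                     
       [ ] router.c                                       
       [x] utils.css                                      
       [ ] package.json                                   
     [ ] components/                                      
       [ ] package.json                                   
       [ ] handler.c                                      
       [ ] logger.go                                      
       [ ] cache.h                                        
       [ ] client.go                                      
     [-] data/                                            
       [x] handler.html                                   
       [x] parser.html                                    
       [ ] worker.md                                      
       [ ] auth.c                                         
   [x] main.go                                            
   [-] config/                                            
     [ ] database.py                                      


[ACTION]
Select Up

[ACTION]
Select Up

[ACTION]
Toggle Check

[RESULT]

>[x] repo/                                                
   [x] utils.md                                           
   [x] main.css                                           
   [x] scripts/                                           
     [x] logger.h                                         
     [x] README.md                                        
     [x] templates/                                       
       [x] helpers.ts                                     
       [x] router.c                                       
       [x] utils.css                                      
       [x] package.json                                   
     [x] components/                                      
       [x] package.json                                   
       [x] handler.c                                      
       [x] logger.go                                      
       [x] cache.h                                        
       [x] client.go                                      
     [x] data/                                            
       [x] handler.html                                   
       [x] parser.html                                    
       [x] worker.md                                      
       [x] auth.c                                         
   [x] main.go                                            
   [x] config/                                            
     [x] database.py                                      


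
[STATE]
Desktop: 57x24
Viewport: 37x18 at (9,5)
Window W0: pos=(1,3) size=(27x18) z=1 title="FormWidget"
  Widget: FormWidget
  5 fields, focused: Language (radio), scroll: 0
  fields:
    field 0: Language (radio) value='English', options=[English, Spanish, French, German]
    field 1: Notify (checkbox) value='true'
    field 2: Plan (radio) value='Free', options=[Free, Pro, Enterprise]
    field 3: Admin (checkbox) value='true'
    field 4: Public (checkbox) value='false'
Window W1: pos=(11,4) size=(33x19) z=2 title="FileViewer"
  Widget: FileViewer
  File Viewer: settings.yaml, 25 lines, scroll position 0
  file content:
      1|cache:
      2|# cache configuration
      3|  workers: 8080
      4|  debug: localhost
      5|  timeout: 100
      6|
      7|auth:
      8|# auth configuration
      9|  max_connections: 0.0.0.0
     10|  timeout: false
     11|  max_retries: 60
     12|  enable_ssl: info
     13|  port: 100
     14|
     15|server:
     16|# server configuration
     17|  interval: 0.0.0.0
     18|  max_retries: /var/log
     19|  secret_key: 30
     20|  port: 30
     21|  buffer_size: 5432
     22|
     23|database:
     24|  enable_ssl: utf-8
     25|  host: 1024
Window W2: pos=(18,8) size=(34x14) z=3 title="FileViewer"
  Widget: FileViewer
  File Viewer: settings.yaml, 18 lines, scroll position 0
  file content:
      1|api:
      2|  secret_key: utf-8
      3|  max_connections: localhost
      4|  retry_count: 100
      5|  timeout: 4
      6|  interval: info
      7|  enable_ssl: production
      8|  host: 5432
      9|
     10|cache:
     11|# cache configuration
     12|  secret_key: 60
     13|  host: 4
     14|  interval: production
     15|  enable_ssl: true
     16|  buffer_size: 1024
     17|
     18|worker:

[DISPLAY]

──┃ FileViewer                    ┃  
ag┠───────────────────────────────┨  
y:┃cache:                        ▲┃  
  ┃# cach┏━━━━━━━━━━━━━━━━━━━━━━━━━━━
: ┃  work┃ FileViewer                
c:┃  debu┠───────────────────────────
  ┃  time┃api:                       
  ┃      ┃  secret_key: utf-8        
  ┃auth: ┃  max_connections: localhos
  ┃# auth┃  retry_count: 100         
  ┃  max_┃  timeout: 4               
  ┃  time┃  interval: info           
  ┃  max_┃  enable_ssl: production   
  ┃  enab┃  host: 5432               
  ┃  port┃                           
━━┃      ┃cache:                     
  ┃server┗━━━━━━━━━━━━━━━━━━━━━━━━━━━
  ┗━━━━━━━━━━━━━━━━━━━━━━━━━━━━━━━┛  


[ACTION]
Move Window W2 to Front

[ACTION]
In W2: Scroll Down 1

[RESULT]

──┃ FileViewer                    ┃  
ag┠───────────────────────────────┨  
y:┃cache:                        ▲┃  
  ┃# cach┏━━━━━━━━━━━━━━━━━━━━━━━━━━━
: ┃  work┃ FileViewer                
c:┃  debu┠───────────────────────────
  ┃  time┃  secret_key: utf-8        
  ┃      ┃  max_connections: localhos
  ┃auth: ┃  retry_count: 100         
  ┃# auth┃  timeout: 4               
  ┃  max_┃  interval: info           
  ┃  time┃  enable_ssl: production   
  ┃  max_┃  host: 5432               
  ┃  enab┃                           
  ┃  port┃cache:                     
━━┃      ┃# cache configuration      
  ┃server┗━━━━━━━━━━━━━━━━━━━━━━━━━━━
  ┗━━━━━━━━━━━━━━━━━━━━━━━━━━━━━━━┛  


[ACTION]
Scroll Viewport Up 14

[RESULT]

                                     
                                     
                                     
━━━━━━━━━━━━━━━━━━┓                  
dg┏━━━━━━━━━━━━━━━━━━━━━━━━━━━━━━━┓  
──┃ FileViewer                    ┃  
ag┠───────────────────────────────┨  
y:┃cache:                        ▲┃  
  ┃# cach┏━━━━━━━━━━━━━━━━━━━━━━━━━━━
: ┃  work┃ FileViewer                
c:┃  debu┠───────────────────────────
  ┃  time┃  secret_key: utf-8        
  ┃      ┃  max_connections: localhos
  ┃auth: ┃  retry_count: 100         
  ┃# auth┃  timeout: 4               
  ┃  max_┃  interval: info           
  ┃  time┃  enable_ssl: production   
  ┃  max_┃  host: 5432               


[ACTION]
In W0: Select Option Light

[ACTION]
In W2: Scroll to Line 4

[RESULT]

                                     
                                     
                                     
━━━━━━━━━━━━━━━━━━┓                  
dg┏━━━━━━━━━━━━━━━━━━━━━━━━━━━━━━━┓  
──┃ FileViewer                    ┃  
ag┠───────────────────────────────┨  
y:┃cache:                        ▲┃  
  ┃# cach┏━━━━━━━━━━━━━━━━━━━━━━━━━━━
: ┃  work┃ FileViewer                
c:┃  debu┠───────────────────────────
  ┃  time┃  retry_count: 100         
  ┃      ┃  timeout: 4               
  ┃auth: ┃  interval: info           
  ┃# auth┃  enable_ssl: production   
  ┃  max_┃  host: 5432               
  ┃  time┃                           
  ┃  max_┃cache:                     


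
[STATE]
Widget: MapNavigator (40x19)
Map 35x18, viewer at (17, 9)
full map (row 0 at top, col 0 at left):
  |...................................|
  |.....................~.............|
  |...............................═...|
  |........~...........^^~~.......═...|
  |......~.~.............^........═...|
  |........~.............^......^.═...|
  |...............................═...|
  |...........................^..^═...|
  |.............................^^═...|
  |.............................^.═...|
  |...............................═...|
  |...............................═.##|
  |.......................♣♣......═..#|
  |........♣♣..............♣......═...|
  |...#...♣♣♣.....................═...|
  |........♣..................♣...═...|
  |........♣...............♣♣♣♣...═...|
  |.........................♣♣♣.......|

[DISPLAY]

   ...................................  
   .....................~.............  
   ...............................═...  
   ........~...........^^~~.......═...  
   ......~.~.............^........═...  
   ........~.............^......^.═...  
   ...............................═...  
   ...........................^..^═...  
   .............................^^═...  
   .................@...........^.═...  
   ...............................═...  
   ...............................═.##  
   .......................♣♣......═..#  
   ........♣♣..............♣......═...  
   ...#...♣♣♣.....................═...  
   ........♣..................♣...═...  
   ........♣...............♣♣♣♣...═...  
   .........................♣♣♣.......  
                                        


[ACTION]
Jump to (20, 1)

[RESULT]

                                        
                                        
                                        
                                        
                                        
                                        
                                        
                                        
...................................     
....................@~.............     
...............................═...     
........~...........^^~~.......═...     
......~.~.............^........═...     
........~.............^......^.═...     
...............................═...     
...........................^..^═...     
.............................^^═...     
.............................^.═...     
...............................═...     


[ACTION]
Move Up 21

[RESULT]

                                        
                                        
                                        
                                        
                                        
                                        
                                        
                                        
                                        
....................@..............     
.....................~.............     
...............................═...     
........~...........^^~~.......═...     
......~.~.............^........═...     
........~.............^......^.═...     
...............................═...     
...........................^..^═...     
.............................^^═...     
.............................^.═...     


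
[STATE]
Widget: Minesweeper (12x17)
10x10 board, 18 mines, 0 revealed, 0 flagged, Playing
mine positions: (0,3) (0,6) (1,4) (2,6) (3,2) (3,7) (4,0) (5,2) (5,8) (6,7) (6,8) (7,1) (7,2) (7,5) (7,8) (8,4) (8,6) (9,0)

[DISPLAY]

■■■■■■■■■■  
■■■■■■■■■■  
■■■■■■■■■■  
■■■■■■■■■■  
■■■■■■■■■■  
■■■■■■■■■■  
■■■■■■■■■■  
■■■■■■■■■■  
■■■■■■■■■■  
■■■■■■■■■■  
            
            
            
            
            
            
            


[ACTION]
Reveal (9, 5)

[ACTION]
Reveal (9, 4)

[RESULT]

■■■■■■■■■■  
■■■■■■■■■■  
■■■■■■■■■■  
■■■■■■■■■■  
■■■■■■■■■■  
■■■■■■■■■■  
■■■■■■■■■■  
■■■■■■■■■■  
■■■■■■■■■■  
■■■■12■■■■  
            
            
            
            
            
            
            


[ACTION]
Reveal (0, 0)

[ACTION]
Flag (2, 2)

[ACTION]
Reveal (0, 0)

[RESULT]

  1■■■■■■■  
  1■■■■■■■  
 11■■■■■■■  
12■■■■■■■■  
■■■■■■■■■■  
■■■■■■■■■■  
■■■■■■■■■■  
■■■■■■■■■■  
■■■■■■■■■■  
■■■■12■■■■  
            
            
            
            
            
            
            


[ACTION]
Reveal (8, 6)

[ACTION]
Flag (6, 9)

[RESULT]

  1✹■■✹■■■  
  1■✹■■■■■  
 11■■■✹■■■  
12✹■■■■✹■■  
✹■■■■■■■■■  
■■✹■■■■■✹■  
■■■■■■■✹✹■  
■✹✹■■✹■■✹■  
■■■■✹■✹■■■  
✹■■■12■■■■  
            
            
            
            
            
            
            


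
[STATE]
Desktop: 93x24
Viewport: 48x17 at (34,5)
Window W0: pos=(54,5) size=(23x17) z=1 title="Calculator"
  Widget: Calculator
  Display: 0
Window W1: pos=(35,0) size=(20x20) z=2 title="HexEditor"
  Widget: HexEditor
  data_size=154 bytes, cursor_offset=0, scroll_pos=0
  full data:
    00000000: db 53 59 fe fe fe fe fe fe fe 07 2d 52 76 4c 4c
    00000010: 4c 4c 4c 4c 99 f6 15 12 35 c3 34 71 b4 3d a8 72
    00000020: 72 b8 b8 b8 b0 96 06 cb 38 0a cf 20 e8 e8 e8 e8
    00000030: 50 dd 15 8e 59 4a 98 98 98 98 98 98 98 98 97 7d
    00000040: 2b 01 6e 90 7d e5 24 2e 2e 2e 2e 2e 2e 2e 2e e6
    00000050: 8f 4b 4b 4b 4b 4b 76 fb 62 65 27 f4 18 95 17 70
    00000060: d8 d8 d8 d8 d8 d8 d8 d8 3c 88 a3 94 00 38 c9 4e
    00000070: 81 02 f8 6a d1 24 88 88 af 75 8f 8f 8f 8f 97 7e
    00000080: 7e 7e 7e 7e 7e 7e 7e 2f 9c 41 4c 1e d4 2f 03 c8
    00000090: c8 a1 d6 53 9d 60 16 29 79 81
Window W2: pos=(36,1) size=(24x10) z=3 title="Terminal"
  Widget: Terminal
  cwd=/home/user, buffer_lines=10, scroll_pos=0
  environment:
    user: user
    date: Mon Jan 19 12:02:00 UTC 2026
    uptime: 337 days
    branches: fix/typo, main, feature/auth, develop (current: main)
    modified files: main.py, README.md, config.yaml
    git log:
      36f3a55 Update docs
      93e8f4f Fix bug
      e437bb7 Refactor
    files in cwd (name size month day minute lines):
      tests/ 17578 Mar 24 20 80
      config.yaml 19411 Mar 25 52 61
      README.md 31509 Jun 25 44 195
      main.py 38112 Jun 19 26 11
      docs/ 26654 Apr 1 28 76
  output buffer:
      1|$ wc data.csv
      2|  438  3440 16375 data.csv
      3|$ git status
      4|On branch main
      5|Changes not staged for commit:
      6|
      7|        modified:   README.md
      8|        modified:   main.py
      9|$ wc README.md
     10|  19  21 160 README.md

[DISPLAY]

 ┃┃  438  3440 16375 data┃━━━━━━━━━━━━━━━━┓     
 ┃┃$ git status          ┃ulator          ┃     
 ┃┃On branch main        ┃────────────────┨     
 ┃┃Changes not staged for┃               0┃     
 ┃┃                      ┃───┬───┬───┐    ┃     
 ┃┗━━━━━━━━━━━━━━━━━━━━━━┛ 8 │ 9 │ ÷ │    ┃     
 ┃00000080  7e 7e 7e┃├───┼───┼───┼───┤    ┃     
 ┃00000090  c8 a1 d6┃│ 4 │ 5 │ 6 │ × │    ┃     
 ┃                  ┃├───┼───┼───┼───┤    ┃     
 ┃                  ┃│ 1 │ 2 │ 3 │ - │    ┃     
 ┃                  ┃├───┼───┼───┼───┤    ┃     
 ┃                  ┃│ 0 │ . │ = │ + │    ┃     
 ┃                  ┃├───┼───┼───┼───┤    ┃     
 ┃                  ┃│ C │ MC│ MR│ M+│    ┃     
 ┗━━━━━━━━━━━━━━━━━━┛└───┴───┴───┴───┘    ┃     
                    ┃                     ┃     
                    ┗━━━━━━━━━━━━━━━━━━━━━┛     


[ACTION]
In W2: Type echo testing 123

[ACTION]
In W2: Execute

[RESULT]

 ┃┃$ wc README.md        ┃━━━━━━━━━━━━━━━━┓     
 ┃┃  19  21 160 README.md┃ulator          ┃     
 ┃┃$ echo testing 123    ┃────────────────┨     
 ┃┃testing 123           ┃               0┃     
 ┃┃$ █                   ┃───┬───┬───┐    ┃     
 ┃┗━━━━━━━━━━━━━━━━━━━━━━┛ 8 │ 9 │ ÷ │    ┃     
 ┃00000080  7e 7e 7e┃├───┼───┼───┼───┤    ┃     
 ┃00000090  c8 a1 d6┃│ 4 │ 5 │ 6 │ × │    ┃     
 ┃                  ┃├───┼───┼───┼───┤    ┃     
 ┃                  ┃│ 1 │ 2 │ 3 │ - │    ┃     
 ┃                  ┃├───┼───┼───┼───┤    ┃     
 ┃                  ┃│ 0 │ . │ = │ + │    ┃     
 ┃                  ┃├───┼───┼───┼───┤    ┃     
 ┃                  ┃│ C │ MC│ MR│ M+│    ┃     
 ┗━━━━━━━━━━━━━━━━━━┛└───┴───┴───┴───┘    ┃     
                    ┃                     ┃     
                    ┗━━━━━━━━━━━━━━━━━━━━━┛     


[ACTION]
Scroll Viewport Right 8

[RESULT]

README.md        ┃━━━━━━━━━━━━━━━━┓             
 21 160 README.md┃ulator          ┃             
o testing 123    ┃────────────────┨             
ng 123           ┃               0┃             
                 ┃───┬───┬───┐    ┃             
━━━━━━━━━━━━━━━━━┛ 8 │ 9 │ ÷ │    ┃             
80  7e 7e 7e┃├───┼───┼───┼───┤    ┃             
90  c8 a1 d6┃│ 4 │ 5 │ 6 │ × │    ┃             
            ┃├───┼───┼───┼───┤    ┃             
            ┃│ 1 │ 2 │ 3 │ - │    ┃             
            ┃├───┼───┼───┼───┤    ┃             
            ┃│ 0 │ . │ = │ + │    ┃             
            ┃├───┼───┼───┼───┤    ┃             
            ┃│ C │ MC│ MR│ M+│    ┃             
━━━━━━━━━━━━┛└───┴───┴───┴───┘    ┃             
            ┃                     ┃             
            ┗━━━━━━━━━━━━━━━━━━━━━┛             


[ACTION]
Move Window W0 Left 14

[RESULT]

README.md        ┃━━┓                           
 21 160 README.md┃  ┃                           
o testing 123    ┃──┨                           
ng 123           ┃ 0┃                           
                 ┃  ┃                           
━━━━━━━━━━━━━━━━━┛  ┃                           
80  7e 7e 7e┃──┤    ┃                           
90  c8 a1 d6┃× │    ┃                           
            ┃──┤    ┃                           
            ┃- │    ┃                           
            ┃──┤    ┃                           
            ┃+ │    ┃                           
            ┃──┤    ┃                           
            ┃M+│    ┃                           
━━━━━━━━━━━━┛──┘    ┃                           
                    ┃                           
━━━━━━━━━━━━━━━━━━━━┛                           


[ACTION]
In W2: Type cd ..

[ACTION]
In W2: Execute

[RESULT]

o testing 123    ┃━━┓                           
ng 123           ┃  ┃                           
..               ┃──┨                           
                 ┃ 0┃                           
                 ┃  ┃                           
━━━━━━━━━━━━━━━━━┛  ┃                           
80  7e 7e 7e┃──┤    ┃                           
90  c8 a1 d6┃× │    ┃                           
            ┃──┤    ┃                           
            ┃- │    ┃                           
            ┃──┤    ┃                           
            ┃+ │    ┃                           
            ┃──┤    ┃                           
            ┃M+│    ┃                           
━━━━━━━━━━━━┛──┘    ┃                           
                    ┃                           
━━━━━━━━━━━━━━━━━━━━┛                           


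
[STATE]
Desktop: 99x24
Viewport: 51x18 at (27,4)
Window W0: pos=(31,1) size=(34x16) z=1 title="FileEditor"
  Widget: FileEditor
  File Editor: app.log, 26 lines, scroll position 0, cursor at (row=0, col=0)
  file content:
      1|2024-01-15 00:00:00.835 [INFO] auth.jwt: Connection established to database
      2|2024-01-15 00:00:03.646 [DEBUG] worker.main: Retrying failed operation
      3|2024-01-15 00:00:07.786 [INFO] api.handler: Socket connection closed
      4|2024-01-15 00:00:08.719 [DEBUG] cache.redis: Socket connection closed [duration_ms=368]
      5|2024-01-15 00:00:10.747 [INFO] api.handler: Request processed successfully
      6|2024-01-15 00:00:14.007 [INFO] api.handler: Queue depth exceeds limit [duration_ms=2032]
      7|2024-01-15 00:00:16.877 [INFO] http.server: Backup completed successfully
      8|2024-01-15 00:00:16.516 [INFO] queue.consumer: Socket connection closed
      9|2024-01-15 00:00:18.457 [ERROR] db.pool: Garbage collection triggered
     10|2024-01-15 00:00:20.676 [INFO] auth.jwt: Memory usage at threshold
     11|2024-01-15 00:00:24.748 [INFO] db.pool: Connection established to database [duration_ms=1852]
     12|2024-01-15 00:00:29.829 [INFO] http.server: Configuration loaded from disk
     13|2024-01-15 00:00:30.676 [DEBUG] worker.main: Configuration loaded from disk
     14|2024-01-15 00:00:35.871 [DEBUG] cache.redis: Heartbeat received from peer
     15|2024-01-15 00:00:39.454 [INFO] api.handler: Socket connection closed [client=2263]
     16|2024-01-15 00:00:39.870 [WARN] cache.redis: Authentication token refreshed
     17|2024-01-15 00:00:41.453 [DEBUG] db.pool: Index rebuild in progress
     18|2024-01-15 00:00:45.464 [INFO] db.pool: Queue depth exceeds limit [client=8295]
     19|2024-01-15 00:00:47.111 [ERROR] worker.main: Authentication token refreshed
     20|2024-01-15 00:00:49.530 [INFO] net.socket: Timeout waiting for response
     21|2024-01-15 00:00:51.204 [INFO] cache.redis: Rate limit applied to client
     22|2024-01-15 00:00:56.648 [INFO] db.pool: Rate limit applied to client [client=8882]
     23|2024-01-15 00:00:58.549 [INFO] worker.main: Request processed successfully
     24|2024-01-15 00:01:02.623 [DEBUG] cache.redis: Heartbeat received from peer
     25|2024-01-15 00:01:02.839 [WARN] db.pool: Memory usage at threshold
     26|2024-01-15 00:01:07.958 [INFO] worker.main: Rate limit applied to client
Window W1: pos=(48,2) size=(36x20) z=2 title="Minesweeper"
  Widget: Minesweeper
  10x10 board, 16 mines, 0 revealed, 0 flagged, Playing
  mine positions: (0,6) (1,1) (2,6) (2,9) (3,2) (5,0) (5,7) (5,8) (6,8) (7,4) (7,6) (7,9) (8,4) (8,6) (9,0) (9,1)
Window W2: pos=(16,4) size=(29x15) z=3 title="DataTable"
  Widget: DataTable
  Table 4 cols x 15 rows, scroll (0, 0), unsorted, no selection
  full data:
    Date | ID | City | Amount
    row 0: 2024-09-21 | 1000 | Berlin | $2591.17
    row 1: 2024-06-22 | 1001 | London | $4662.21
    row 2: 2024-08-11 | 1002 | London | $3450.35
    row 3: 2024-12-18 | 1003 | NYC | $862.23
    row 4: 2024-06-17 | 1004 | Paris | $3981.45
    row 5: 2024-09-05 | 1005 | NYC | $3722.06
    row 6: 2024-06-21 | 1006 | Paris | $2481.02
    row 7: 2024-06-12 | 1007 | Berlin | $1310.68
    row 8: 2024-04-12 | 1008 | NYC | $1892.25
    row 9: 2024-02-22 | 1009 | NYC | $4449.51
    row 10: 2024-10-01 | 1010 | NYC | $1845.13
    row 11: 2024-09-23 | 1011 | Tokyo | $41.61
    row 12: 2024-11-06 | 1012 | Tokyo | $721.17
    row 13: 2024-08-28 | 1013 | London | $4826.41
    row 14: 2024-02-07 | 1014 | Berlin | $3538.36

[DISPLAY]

━━━━━━━━━━━━━━━━━┓:00┠─────────────────────────────
                 ┃:00┃■■■■■■■■■■                   
─────────────────┨:00┃■■■■■■■■■■                   
│ID  │City  │Amou┃:00┃■■■■■■■■■■                   
┼────┼──────┼────┃:00┃■■■■■■■■■■                   
│1000│Berlin│$259┃:00┃■■■■■■■■■■                   
│1001│London│$466┃:00┃■■■■■■■■■■                   
│1002│London│$345┃:00┃■■■■■■■■■■                   
│1003│NYC   │$862┃:00┃■■■■■■■■■■                   
│1004│Paris │$398┃:00┃■■■■■■■■■■                   
│1005│NYC   │$372┃:00┃■■■■■■■■■■                   
│1006│Paris │$248┃:00┃                             
│1007│Berlin│$131┃━━━┃                             
│1008│NYC   │$189┃   ┃                             
━━━━━━━━━━━━━━━━━┛   ┃                             
                     ┃                             
                     ┃                             
                     ┗━━━━━━━━━━━━━━━━━━━━━━━━━━━━━


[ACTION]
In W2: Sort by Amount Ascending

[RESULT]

━━━━━━━━━━━━━━━━━┓:00┠─────────────────────────────
                 ┃:00┃■■■■■■■■■■                   
─────────────────┨:00┃■■■■■■■■■■                   
│ID  │City  │Amou┃:00┃■■■■■■■■■■                   
┼────┼──────┼────┃:00┃■■■■■■■■■■                   
│1011│Tokyo │$41.┃:00┃■■■■■■■■■■                   
│1012│Tokyo │$721┃:00┃■■■■■■■■■■                   
│1003│NYC   │$862┃:00┃■■■■■■■■■■                   
│1007│Berlin│$131┃:00┃■■■■■■■■■■                   
│1010│NYC   │$184┃:00┃■■■■■■■■■■                   
│1008│NYC   │$189┃:00┃■■■■■■■■■■                   
│1006│Paris │$248┃:00┃                             
│1000│Berlin│$259┃━━━┃                             
│1002│London│$345┃   ┃                             
━━━━━━━━━━━━━━━━━┛   ┃                             
                     ┃                             
                     ┃                             
                     ┗━━━━━━━━━━━━━━━━━━━━━━━━━━━━━


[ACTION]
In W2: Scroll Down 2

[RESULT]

━━━━━━━━━━━━━━━━━┓:00┠─────────────────────────────
                 ┃:00┃■■■■■■■■■■                   
─────────────────┨:00┃■■■■■■■■■■                   
│ID  │City  │Amou┃:00┃■■■■■■■■■■                   
┼────┼──────┼────┃:00┃■■■■■■■■■■                   
│1003│NYC   │$862┃:00┃■■■■■■■■■■                   
│1007│Berlin│$131┃:00┃■■■■■■■■■■                   
│1010│NYC   │$184┃:00┃■■■■■■■■■■                   
│1008│NYC   │$189┃:00┃■■■■■■■■■■                   
│1006│Paris │$248┃:00┃■■■■■■■■■■                   
│1000│Berlin│$259┃:00┃■■■■■■■■■■                   
│1002│London│$345┃:00┃                             
│1014│Berlin│$353┃━━━┃                             
│1005│NYC   │$372┃   ┃                             
━━━━━━━━━━━━━━━━━┛   ┃                             
                     ┃                             
                     ┃                             
                     ┗━━━━━━━━━━━━━━━━━━━━━━━━━━━━━


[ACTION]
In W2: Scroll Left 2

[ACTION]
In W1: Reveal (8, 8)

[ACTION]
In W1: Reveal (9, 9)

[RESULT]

━━━━━━━━━━━━━━━━━┓:00┠─────────────────────────────
                 ┃:00┃■■■■■■■■■■                   
─────────────────┨:00┃■■■■■■■■■■                   
│ID  │City  │Amou┃:00┃■■■■■■■■■■                   
┼────┼──────┼────┃:00┃■■■■■■■■■■                   
│1003│NYC   │$862┃:00┃■■■■■■■■■■                   
│1007│Berlin│$131┃:00┃■■■■■■■■■■                   
│1010│NYC   │$184┃:00┃■■■■■■■■■■                   
│1008│NYC   │$189┃:00┃■■■■■■■■■■                   
│1006│Paris │$248┃:00┃■■■■■■■211                   
│1000│Berlin│$259┃:00┃■■■■■■■1                     
│1002│London│$345┃:00┃                             
│1014│Berlin│$353┃━━━┃                             
│1005│NYC   │$372┃   ┃                             
━━━━━━━━━━━━━━━━━┛   ┃                             
                     ┃                             
                     ┃                             
                     ┗━━━━━━━━━━━━━━━━━━━━━━━━━━━━━
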